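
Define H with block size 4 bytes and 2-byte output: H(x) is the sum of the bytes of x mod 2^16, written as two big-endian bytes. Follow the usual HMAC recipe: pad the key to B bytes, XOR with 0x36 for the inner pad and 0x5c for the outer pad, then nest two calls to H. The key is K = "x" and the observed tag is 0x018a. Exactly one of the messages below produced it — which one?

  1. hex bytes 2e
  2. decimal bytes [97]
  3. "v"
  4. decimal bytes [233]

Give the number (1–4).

2

Key "x" = 78 is 1 byte ≤ B = 4; zero-pad to 4 bytes: K' = 78 00 00 00.
K' ⊕ ipad = 4e 36 36 36; K' ⊕ opad = 24 5c 5c 5c.
m1: inner = H(4e 36 36 36 2e) = 01 1e; tag = H(24 5c 5c 5c 01 1e) = 0157
m2: inner = H(4e 36 36 36 61) = 01 51; tag = H(24 5c 5c 5c 01 51) = 018a ← matches
m3: inner = H(4e 36 36 36 76) = 01 66; tag = H(24 5c 5c 5c 01 66) = 019f
m4: inner = H(4e 36 36 36 e9) = 01 d9; tag = H(24 5c 5c 5c 01 d9) = 0212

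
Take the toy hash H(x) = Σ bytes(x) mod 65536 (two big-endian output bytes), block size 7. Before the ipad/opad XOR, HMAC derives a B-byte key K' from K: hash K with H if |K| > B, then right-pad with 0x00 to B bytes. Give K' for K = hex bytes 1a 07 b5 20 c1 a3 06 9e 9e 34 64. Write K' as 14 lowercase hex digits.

|K| = 11 > B = 7, so first hash the key.
H(K): sum = 26+7+181+32+193+163+6+158+158+52+100 = 1076 → 04 34.
Zero-pad H(K) = 04 34 to 7 bytes: K' = 04 34 00 00 00 00 00.

04340000000000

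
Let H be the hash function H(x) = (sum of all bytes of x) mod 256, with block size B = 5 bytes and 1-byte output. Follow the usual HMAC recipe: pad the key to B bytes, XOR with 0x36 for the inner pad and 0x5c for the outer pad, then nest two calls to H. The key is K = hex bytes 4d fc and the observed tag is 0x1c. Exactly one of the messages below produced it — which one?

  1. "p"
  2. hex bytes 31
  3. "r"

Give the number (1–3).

1

Key hex bytes 4d fc is 2 bytes ≤ B = 5; zero-pad to 5 bytes: K' = 4d fc 00 00 00.
K' ⊕ ipad = 7b ca 36 36 36; K' ⊕ opad = 11 a0 5c 5c 5c.
m1: inner = H(7b ca 36 36 36 70) = 57; tag = H(11 a0 5c 5c 5c 57) = 1c ← matches
m2: inner = H(7b ca 36 36 36 31) = 18; tag = H(11 a0 5c 5c 5c 18) = dd
m3: inner = H(7b ca 36 36 36 72) = 59; tag = H(11 a0 5c 5c 5c 59) = 1e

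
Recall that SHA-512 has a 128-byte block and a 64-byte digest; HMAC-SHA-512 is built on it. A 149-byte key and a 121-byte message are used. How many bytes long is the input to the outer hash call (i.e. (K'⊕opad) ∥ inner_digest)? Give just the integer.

192

Key is 149 > 128 bytes, so it is hashed to 64 bytes then zero-padded to 128: |K'| = 128.
Outer input = (K'⊕opad) ∥ H(inner) → 128 + 64 = 192 bytes.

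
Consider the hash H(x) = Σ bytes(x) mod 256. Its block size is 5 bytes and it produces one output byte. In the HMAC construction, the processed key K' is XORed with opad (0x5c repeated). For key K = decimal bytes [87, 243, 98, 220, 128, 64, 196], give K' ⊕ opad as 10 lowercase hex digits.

505c5c5c5c

Key decimal bytes [87, 243, 98, 220, 128, 64, 196] = 57 f3 62 dc 80 40 c4 is 7 bytes > B = 5, so hash it first: H(key) = 0c, then zero-pad to 5 bytes: K' = 0c 00 00 00 00.
XOR each byte with 0x5c: 0c⊕5c=50, 00⊕5c=5c, 00⊕5c=5c, 00⊕5c=5c, 00⊕5c=5c.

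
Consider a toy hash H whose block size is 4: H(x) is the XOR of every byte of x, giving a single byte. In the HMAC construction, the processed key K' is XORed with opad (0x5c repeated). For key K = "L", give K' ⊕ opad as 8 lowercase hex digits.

Key "L" = 4c is 1 byte ≤ B = 4; zero-pad to 4 bytes: K' = 4c 00 00 00.
XOR each byte with 0x5c: 4c⊕5c=10, 00⊕5c=5c, 00⊕5c=5c, 00⊕5c=5c.

105c5c5c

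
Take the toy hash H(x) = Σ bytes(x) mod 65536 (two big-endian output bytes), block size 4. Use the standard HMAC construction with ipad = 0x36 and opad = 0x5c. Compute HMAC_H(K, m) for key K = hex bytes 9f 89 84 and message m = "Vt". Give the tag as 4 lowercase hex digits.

Key hex bytes 9f 89 84 is 3 bytes ≤ B = 4; zero-pad to 4 bytes: K' = 9f 89 84 00.
K' ⊕ ipad = a9 bf b2 36.  K' ⊕ opad = c3 d5 d8 5c.
Inner input = (K'⊕ipad) ∥ m = a9 bf b2 36 ∥ 56 74.
Inner hash: sum = 169+191+178+54+86+116 = 794 → 03 1a.
Outer input = (K'⊕opad) ∥ inner = c3 d5 d8 5c ∥ 03 1a.
Outer hash (tag): sum = 195+213+216+92+3+26 = 745 → 02 e9.

02e9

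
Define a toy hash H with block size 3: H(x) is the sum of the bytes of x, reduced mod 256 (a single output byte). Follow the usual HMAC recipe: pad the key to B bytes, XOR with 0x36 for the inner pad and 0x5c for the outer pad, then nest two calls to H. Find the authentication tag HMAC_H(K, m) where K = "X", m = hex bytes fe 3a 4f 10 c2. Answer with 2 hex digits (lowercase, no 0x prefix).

ef

Key "X" = 58 is 1 byte ≤ B = 3; zero-pad to 3 bytes: K' = 58 00 00.
K' ⊕ ipad = 6e 36 36.  K' ⊕ opad = 04 5c 5c.
Inner input = (K'⊕ipad) ∥ m = 6e 36 36 ∥ fe 3a 4f 10 c2.
Inner hash: sum = 110+54+54+254+58+79+16+194 = 819; mod 256 = 51 → 33.
Outer input = (K'⊕opad) ∥ inner = 04 5c 5c ∥ 33.
Outer hash (tag): sum = 4+92+92+51 = 239 → ef.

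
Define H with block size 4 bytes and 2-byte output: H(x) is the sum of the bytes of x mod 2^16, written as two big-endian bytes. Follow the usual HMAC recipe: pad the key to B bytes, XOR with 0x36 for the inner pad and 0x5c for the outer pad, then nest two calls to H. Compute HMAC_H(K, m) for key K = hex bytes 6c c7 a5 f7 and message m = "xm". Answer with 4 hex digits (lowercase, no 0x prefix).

02f6

Key hex bytes 6c c7 a5 f7 is exactly B = 4 bytes: K' = 6c c7 a5 f7.
K' ⊕ ipad = 5a f1 93 c1.  K' ⊕ opad = 30 9b f9 ab.
Inner input = (K'⊕ipad) ∥ m = 5a f1 93 c1 ∥ 78 6d.
Inner hash: sum = 90+241+147+193+120+109 = 900 → 03 84.
Outer input = (K'⊕opad) ∥ inner = 30 9b f9 ab ∥ 03 84.
Outer hash (tag): sum = 48+155+249+171+3+132 = 758 → 02 f6.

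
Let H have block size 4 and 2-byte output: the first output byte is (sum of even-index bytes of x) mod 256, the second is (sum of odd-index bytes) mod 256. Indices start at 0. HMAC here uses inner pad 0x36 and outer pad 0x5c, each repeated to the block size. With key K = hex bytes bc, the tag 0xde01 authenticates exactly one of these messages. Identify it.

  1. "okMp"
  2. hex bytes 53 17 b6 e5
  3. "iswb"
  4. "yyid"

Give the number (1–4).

4

Key hex bytes bc is 1 byte ≤ B = 4; zero-pad to 4 bytes: K' = bc 00 00 00.
K' ⊕ ipad = 8a 36 36 36; K' ⊕ opad = e0 5c 5c 5c.
m1: inner = H(8a 36 36 36 6f 6b 4d 70) = 7c 47; tag = H(e0 5c 5c 5c 7c 47) = b8ff
m2: inner = H(8a 36 36 36 53 17 b6 e5) = c9 68; tag = H(e0 5c 5c 5c c9 68) = 0520
m3: inner = H(8a 36 36 36 69 73 77 62) = a0 41; tag = H(e0 5c 5c 5c a0 41) = dcf9
m4: inner = H(8a 36 36 36 79 79 69 64) = a2 49; tag = H(e0 5c 5c 5c a2 49) = de01 ← matches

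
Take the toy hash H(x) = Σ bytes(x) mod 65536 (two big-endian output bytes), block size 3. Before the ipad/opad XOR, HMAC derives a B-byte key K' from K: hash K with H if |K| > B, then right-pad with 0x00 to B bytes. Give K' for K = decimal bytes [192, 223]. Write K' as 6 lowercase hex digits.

c0df00

Key decimal bytes [192, 223] = c0 df is 2 bytes ≤ B = 3; zero-pad to 3 bytes: K' = c0 df 00.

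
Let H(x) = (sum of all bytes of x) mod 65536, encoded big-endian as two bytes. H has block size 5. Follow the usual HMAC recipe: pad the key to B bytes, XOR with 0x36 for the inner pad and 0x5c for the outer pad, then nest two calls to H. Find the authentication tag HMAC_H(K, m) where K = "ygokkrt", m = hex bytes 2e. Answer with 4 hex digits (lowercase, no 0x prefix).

020d

Key "ygokkrt" = 79 67 6f 6b 6b 72 74 is 7 bytes > B = 5, so hash it first: H(key) = 03 0b, then zero-pad to 5 bytes: K' = 03 0b 00 00 00.
K' ⊕ ipad = 35 3d 36 36 36.  K' ⊕ opad = 5f 57 5c 5c 5c.
Inner input = (K'⊕ipad) ∥ m = 35 3d 36 36 36 ∥ 2e.
Inner hash: sum = 53+61+54+54+54+46 = 322 → 01 42.
Outer input = (K'⊕opad) ∥ inner = 5f 57 5c 5c 5c ∥ 01 42.
Outer hash (tag): sum = 95+87+92+92+92+1+66 = 525 → 02 0d.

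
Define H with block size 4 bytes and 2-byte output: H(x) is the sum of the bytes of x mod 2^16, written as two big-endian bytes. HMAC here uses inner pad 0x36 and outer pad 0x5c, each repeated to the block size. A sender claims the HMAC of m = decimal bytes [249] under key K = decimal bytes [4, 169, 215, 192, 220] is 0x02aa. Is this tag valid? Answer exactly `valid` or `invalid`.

Key decimal bytes [4, 169, 215, 192, 220] = 04 a9 d7 c0 dc is 5 bytes > B = 4, so hash it first: H(key) = 03 20, then zero-pad to 4 bytes: K' = 03 20 00 00.
K' ⊕ ipad = 35 16 36 36; K' ⊕ opad = 5f 7c 5c 5c.
Inner hash: sum = 53+22+54+54+249 = 432 → 01 b0.
Outer hash (recomputed tag): sum = 95+124+92+92+1+176 = 580 → 02 44.
Recomputed tag = 0244; claimed = 02aa → mismatch.

invalid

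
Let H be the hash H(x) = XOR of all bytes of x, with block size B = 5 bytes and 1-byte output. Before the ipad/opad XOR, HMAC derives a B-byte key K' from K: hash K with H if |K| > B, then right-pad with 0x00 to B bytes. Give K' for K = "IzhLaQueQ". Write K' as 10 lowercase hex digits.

|K| = 9 > B = 5, so first hash the key.
H(K): XOR 49⊕7a⊕68⊕4c⊕61⊕51⊕75⊕65⊕51 = 66.
Zero-pad H(K) = 66 to 5 bytes: K' = 66 00 00 00 00.

6600000000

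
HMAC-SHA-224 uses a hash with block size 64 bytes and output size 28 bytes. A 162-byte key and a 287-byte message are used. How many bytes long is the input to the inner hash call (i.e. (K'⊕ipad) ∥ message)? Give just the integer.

Key is 162 > 64 bytes, so it is hashed to 28 bytes then zero-padded to 64: |K'| = 64.
Inner input = (K'⊕ipad) ∥ m → 64 + 287 = 351 bytes.

351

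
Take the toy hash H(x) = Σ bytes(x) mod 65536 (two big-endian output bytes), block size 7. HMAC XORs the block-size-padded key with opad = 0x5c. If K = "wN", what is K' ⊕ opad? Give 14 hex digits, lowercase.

2b125c5c5c5c5c

Key "wN" = 77 4e is 2 bytes ≤ B = 7; zero-pad to 7 bytes: K' = 77 4e 00 00 00 00 00.
XOR each byte with 0x5c: 77⊕5c=2b, 4e⊕5c=12, 00⊕5c=5c, 00⊕5c=5c, 00⊕5c=5c, 00⊕5c=5c, 00⊕5c=5c.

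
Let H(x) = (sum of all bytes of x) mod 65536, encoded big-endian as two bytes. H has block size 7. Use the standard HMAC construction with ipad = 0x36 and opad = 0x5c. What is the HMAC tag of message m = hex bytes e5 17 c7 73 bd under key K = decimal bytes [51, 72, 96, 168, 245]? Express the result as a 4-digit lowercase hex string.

Key decimal bytes [51, 72, 96, 168, 245] = 33 48 60 a8 f5 is 5 bytes ≤ B = 7; zero-pad to 7 bytes: K' = 33 48 60 a8 f5 00 00.
K' ⊕ ipad = 05 7e 56 9e c3 36 36.  K' ⊕ opad = 6f 14 3c f4 a9 5c 5c.
Inner input = (K'⊕ipad) ∥ m = 05 7e 56 9e c3 36 36 ∥ e5 17 c7 73 bd.
Inner hash: sum = 5+126+86+158+195+54+54+229+23+199+115+189 = 1433 → 05 99.
Outer input = (K'⊕opad) ∥ inner = 6f 14 3c f4 a9 5c 5c ∥ 05 99.
Outer hash (tag): sum = 111+20+60+244+169+92+92+5+153 = 946 → 03 b2.

03b2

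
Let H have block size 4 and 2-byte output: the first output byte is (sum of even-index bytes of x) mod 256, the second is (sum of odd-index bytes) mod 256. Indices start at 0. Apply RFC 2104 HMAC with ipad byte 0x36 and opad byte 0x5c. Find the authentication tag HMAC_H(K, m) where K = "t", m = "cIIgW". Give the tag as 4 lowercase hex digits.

ffd4

Key "t" = 74 is 1 byte ≤ B = 4; zero-pad to 4 bytes: K' = 74 00 00 00.
K' ⊕ ipad = 42 36 36 36.  K' ⊕ opad = 28 5c 5c 5c.
Inner input = (K'⊕ipad) ∥ m = 42 36 36 36 ∥ 63 49 49 67 57.
Inner hash: even-index sum = 379 mod 256 = 123; odd-index sum = 284 mod 256 = 28 → 7b 1c.
Outer input = (K'⊕opad) ∥ inner = 28 5c 5c 5c ∥ 7b 1c.
Outer hash (tag): even-index sum = 255 mod 256 = 255; odd-index sum = 212 mod 256 = 212 → ff d4.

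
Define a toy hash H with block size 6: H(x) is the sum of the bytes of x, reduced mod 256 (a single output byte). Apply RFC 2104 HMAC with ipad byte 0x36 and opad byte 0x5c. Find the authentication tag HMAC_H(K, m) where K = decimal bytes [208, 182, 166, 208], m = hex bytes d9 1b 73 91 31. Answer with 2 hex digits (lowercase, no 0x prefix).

25

Key decimal bytes [208, 182, 166, 208] = d0 b6 a6 d0 is 4 bytes ≤ B = 6; zero-pad to 6 bytes: K' = d0 b6 a6 d0 00 00.
K' ⊕ ipad = e6 80 90 e6 36 36.  K' ⊕ opad = 8c ea fa 8c 5c 5c.
Inner input = (K'⊕ipad) ∥ m = e6 80 90 e6 36 36 ∥ d9 1b 73 91 31.
Inner hash: sum = 230+128+144+230+54+54+217+27+115+145+49 = 1393; mod 256 = 113 → 71.
Outer input = (K'⊕opad) ∥ inner = 8c ea fa 8c 5c 5c ∥ 71.
Outer hash (tag): sum = 140+234+250+140+92+92+113 = 1061; mod 256 = 37 → 25.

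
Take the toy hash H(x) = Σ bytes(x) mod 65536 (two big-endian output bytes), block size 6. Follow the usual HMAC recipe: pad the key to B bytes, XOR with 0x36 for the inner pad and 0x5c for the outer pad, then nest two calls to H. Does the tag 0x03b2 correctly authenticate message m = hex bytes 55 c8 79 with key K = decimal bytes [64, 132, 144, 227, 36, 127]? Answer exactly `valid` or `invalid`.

Key decimal bytes [64, 132, 144, 227, 36, 127] = 40 84 90 e3 24 7f is exactly B = 6 bytes: K' = 40 84 90 e3 24 7f.
K' ⊕ ipad = 76 b2 a6 d5 12 49; K' ⊕ opad = 1c d8 cc bf 78 23.
Inner hash: sum = 118+178+166+213+18+73+85+200+121 = 1172 → 04 94.
Outer hash (recomputed tag): sum = 28+216+204+191+120+35+4+148 = 946 → 03 b2.
Recomputed tag = 03b2; claimed = 03b2 → match.

valid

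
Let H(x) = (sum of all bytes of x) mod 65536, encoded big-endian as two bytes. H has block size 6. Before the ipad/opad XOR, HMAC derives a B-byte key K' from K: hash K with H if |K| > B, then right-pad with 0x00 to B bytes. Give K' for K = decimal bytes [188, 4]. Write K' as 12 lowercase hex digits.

bc0400000000

Key decimal bytes [188, 4] = bc 04 is 2 bytes ≤ B = 6; zero-pad to 6 bytes: K' = bc 04 00 00 00 00.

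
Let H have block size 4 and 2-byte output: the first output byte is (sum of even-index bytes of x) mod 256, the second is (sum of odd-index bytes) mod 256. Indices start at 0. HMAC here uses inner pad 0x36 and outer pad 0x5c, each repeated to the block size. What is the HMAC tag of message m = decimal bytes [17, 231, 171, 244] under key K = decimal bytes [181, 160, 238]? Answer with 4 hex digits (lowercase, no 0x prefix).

Key decimal bytes [181, 160, 238] = b5 a0 ee is 3 bytes ≤ B = 4; zero-pad to 4 bytes: K' = b5 a0 ee 00.
K' ⊕ ipad = 83 96 d8 36.  K' ⊕ opad = e9 fc b2 5c.
Inner input = (K'⊕ipad) ∥ m = 83 96 d8 36 ∥ 11 e7 ab f4.
Inner hash: even-index sum = 535 mod 256 = 23; odd-index sum = 679 mod 256 = 167 → 17 a7.
Outer input = (K'⊕opad) ∥ inner = e9 fc b2 5c ∥ 17 a7.
Outer hash (tag): even-index sum = 434 mod 256 = 178; odd-index sum = 511 mod 256 = 255 → b2 ff.

b2ff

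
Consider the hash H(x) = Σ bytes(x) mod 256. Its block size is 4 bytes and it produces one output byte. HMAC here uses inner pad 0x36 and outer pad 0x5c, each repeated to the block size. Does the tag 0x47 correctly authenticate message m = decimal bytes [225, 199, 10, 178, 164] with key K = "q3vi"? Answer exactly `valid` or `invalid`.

invalid

Key "q3vi" = 71 33 76 69 is exactly B = 4 bytes: K' = 71 33 76 69.
K' ⊕ ipad = 47 05 40 5f; K' ⊕ opad = 2d 6f 2a 35.
Inner hash: sum = 71+5+64+95+225+199+10+178+164 = 1011; mod 256 = 243 → f3.
Outer hash (recomputed tag): sum = 45+111+42+53+243 = 494; mod 256 = 238 → ee.
Recomputed tag = ee; claimed = 47 → mismatch.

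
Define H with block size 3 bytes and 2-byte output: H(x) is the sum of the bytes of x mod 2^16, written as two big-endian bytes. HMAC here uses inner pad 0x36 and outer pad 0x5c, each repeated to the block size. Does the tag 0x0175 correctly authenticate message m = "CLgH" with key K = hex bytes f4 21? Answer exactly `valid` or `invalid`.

invalid

Key hex bytes f4 21 is 2 bytes ≤ B = 3; zero-pad to 3 bytes: K' = f4 21 00.
K' ⊕ ipad = c2 17 36; K' ⊕ opad = a8 7d 5c.
Inner hash: sum = 194+23+54+67+76+103+72 = 589 → 02 4d.
Outer hash (recomputed tag): sum = 168+125+92+2+77 = 464 → 01 d0.
Recomputed tag = 01d0; claimed = 0175 → mismatch.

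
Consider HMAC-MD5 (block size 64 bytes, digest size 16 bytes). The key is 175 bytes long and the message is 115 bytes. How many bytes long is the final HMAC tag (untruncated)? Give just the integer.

16

The tag is one MD5 digest: 16 bytes.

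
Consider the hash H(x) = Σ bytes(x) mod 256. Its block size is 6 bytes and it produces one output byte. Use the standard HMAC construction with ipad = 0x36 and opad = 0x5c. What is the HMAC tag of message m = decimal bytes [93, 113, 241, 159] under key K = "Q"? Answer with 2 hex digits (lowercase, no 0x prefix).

Key "Q" = 51 is 1 byte ≤ B = 6; zero-pad to 6 bytes: K' = 51 00 00 00 00 00.
K' ⊕ ipad = 67 36 36 36 36 36.  K' ⊕ opad = 0d 5c 5c 5c 5c 5c.
Inner input = (K'⊕ipad) ∥ m = 67 36 36 36 36 36 ∥ 5d 71 f1 9f.
Inner hash: sum = 103+54+54+54+54+54+93+113+241+159 = 979; mod 256 = 211 → d3.
Outer input = (K'⊕opad) ∥ inner = 0d 5c 5c 5c 5c 5c ∥ d3.
Outer hash (tag): sum = 13+92+92+92+92+92+211 = 684; mod 256 = 172 → ac.

ac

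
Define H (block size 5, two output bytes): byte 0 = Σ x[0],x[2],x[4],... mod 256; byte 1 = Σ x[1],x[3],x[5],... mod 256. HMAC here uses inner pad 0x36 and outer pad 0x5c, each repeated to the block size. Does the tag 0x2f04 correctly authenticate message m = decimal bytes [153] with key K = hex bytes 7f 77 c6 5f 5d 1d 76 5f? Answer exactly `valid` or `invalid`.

valid

Key hex bytes 7f 77 c6 5f 5d 1d 76 5f is 8 bytes > B = 5, so hash it first: H(key) = 18 52, then zero-pad to 5 bytes: K' = 18 52 00 00 00.
K' ⊕ ipad = 2e 64 36 36 36; K' ⊕ opad = 44 0e 5c 5c 5c.
Inner hash: even-index sum = 154 mod 256 = 154; odd-index sum = 307 mod 256 = 51 → 9a 33.
Outer hash (recomputed tag): even-index sum = 303 mod 256 = 47; odd-index sum = 260 mod 256 = 4 → 2f 04.
Recomputed tag = 2f04; claimed = 2f04 → match.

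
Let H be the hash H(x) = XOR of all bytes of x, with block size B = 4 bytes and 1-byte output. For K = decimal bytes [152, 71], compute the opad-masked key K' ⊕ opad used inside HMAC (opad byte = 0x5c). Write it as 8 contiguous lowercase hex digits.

c41b5c5c

Key decimal bytes [152, 71] = 98 47 is 2 bytes ≤ B = 4; zero-pad to 4 bytes: K' = 98 47 00 00.
XOR each byte with 0x5c: 98⊕5c=c4, 47⊕5c=1b, 00⊕5c=5c, 00⊕5c=5c.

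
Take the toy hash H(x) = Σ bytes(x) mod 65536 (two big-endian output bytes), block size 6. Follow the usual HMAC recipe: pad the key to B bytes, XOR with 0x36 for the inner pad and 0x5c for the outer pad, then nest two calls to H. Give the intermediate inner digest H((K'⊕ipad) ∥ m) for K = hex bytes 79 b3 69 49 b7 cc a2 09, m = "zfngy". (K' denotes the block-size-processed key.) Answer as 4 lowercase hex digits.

Key hex bytes 79 b3 69 49 b7 cc a2 09 is 8 bytes > B = 6, so hash it first: H(key) = 04 0c, then zero-pad to 6 bytes: K' = 04 0c 00 00 00 00.
K' ⊕ ipad = 32 3a 36 36 36 36.
Inner input = 32 3a 36 36 36 36 ∥ 7a 66 6e 67 79.
Inner hash: sum = 50+58+54+54+54+54+122+102+110+103+121 = 882 → 03 72.

0372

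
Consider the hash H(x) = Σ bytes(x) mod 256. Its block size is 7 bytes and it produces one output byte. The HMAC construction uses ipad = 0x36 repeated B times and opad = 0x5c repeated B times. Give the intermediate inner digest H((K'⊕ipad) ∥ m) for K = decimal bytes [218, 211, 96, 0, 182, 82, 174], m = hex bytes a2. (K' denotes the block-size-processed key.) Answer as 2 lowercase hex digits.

7b

Key decimal bytes [218, 211, 96, 0, 182, 82, 174] = da d3 60 00 b6 52 ae is exactly B = 7 bytes: K' = da d3 60 00 b6 52 ae.
K' ⊕ ipad = ec e5 56 36 80 64 98.
Inner input = ec e5 56 36 80 64 98 ∥ a2.
Inner hash: sum = 236+229+86+54+128+100+152+162 = 1147; mod 256 = 123 → 7b.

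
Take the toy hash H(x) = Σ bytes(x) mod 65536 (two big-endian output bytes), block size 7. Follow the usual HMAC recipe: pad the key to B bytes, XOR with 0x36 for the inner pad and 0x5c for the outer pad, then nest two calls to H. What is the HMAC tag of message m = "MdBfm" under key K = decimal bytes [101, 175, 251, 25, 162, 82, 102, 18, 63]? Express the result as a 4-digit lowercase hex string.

Key decimal bytes [101, 175, 251, 25, 162, 82, 102, 18, 63] = 65 af fb 19 a2 52 66 12 3f is 9 bytes > B = 7, so hash it first: H(key) = 03 d3, then zero-pad to 7 bytes: K' = 03 d3 00 00 00 00 00.
K' ⊕ ipad = 35 e5 36 36 36 36 36.  K' ⊕ opad = 5f 8f 5c 5c 5c 5c 5c.
Inner input = (K'⊕ipad) ∥ m = 35 e5 36 36 36 36 36 ∥ 4d 64 42 66 6d.
Inner hash: sum = 53+229+54+54+54+54+54+77+100+66+102+109 = 1006 → 03 ee.
Outer input = (K'⊕opad) ∥ inner = 5f 8f 5c 5c 5c 5c 5c ∥ 03 ee.
Outer hash (tag): sum = 95+143+92+92+92+92+92+3+238 = 939 → 03 ab.

03ab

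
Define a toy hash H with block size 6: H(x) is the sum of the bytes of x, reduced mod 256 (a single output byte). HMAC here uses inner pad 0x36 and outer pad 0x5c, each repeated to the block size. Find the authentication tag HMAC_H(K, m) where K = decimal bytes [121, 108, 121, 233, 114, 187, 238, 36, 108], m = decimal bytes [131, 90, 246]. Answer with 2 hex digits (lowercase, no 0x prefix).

Key decimal bytes [121, 108, 121, 233, 114, 187, 238, 36, 108] = 79 6c 79 e9 72 bb ee 24 6c is 9 bytes > B = 6, so hash it first: H(key) = f2, then zero-pad to 6 bytes: K' = f2 00 00 00 00 00.
K' ⊕ ipad = c4 36 36 36 36 36.  K' ⊕ opad = ae 5c 5c 5c 5c 5c.
Inner input = (K'⊕ipad) ∥ m = c4 36 36 36 36 36 ∥ 83 5a f6.
Inner hash: sum = 196+54+54+54+54+54+131+90+246 = 933; mod 256 = 165 → a5.
Outer input = (K'⊕opad) ∥ inner = ae 5c 5c 5c 5c 5c ∥ a5.
Outer hash (tag): sum = 174+92+92+92+92+92+165 = 799; mod 256 = 31 → 1f.

1f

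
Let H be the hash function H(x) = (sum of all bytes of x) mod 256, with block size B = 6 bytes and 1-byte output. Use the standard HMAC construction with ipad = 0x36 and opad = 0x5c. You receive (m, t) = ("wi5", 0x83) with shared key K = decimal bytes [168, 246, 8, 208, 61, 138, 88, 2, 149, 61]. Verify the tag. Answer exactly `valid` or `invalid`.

valid

Key decimal bytes [168, 246, 8, 208, 61, 138, 88, 2, 149, 61] = a8 f6 08 d0 3d 8a 58 02 95 3d is 10 bytes > B = 6, so hash it first: H(key) = 69, then zero-pad to 6 bytes: K' = 69 00 00 00 00 00.
K' ⊕ ipad = 5f 36 36 36 36 36; K' ⊕ opad = 35 5c 5c 5c 5c 5c.
Inner hash: sum = 95+54+54+54+54+54+119+105+53 = 642; mod 256 = 130 → 82.
Outer hash (recomputed tag): sum = 53+92+92+92+92+92+130 = 643; mod 256 = 131 → 83.
Recomputed tag = 83; claimed = 83 → match.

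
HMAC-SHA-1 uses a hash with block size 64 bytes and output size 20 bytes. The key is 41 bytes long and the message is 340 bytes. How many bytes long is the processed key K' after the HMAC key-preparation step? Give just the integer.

64

Key is 41 ≤ 64 bytes, zero-padded: |K'| = 64.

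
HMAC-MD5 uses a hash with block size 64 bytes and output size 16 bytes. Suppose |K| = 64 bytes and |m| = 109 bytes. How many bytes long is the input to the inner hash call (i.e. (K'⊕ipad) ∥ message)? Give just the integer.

Key is 64 ≤ 64 bytes, zero-padded: |K'| = 64.
Inner input = (K'⊕ipad) ∥ m → 64 + 109 = 173 bytes.

173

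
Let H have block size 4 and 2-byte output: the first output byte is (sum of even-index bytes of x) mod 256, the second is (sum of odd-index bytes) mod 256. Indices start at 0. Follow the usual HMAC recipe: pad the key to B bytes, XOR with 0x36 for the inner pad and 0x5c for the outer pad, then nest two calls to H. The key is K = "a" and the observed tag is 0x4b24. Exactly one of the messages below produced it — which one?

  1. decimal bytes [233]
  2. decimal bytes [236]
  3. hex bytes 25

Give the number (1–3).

3

Key "a" = 61 is 1 byte ≤ B = 4; zero-pad to 4 bytes: K' = 61 00 00 00.
K' ⊕ ipad = 57 36 36 36; K' ⊕ opad = 3d 5c 5c 5c.
m1: inner = H(57 36 36 36 e9) = 76 6c; tag = H(3d 5c 5c 5c 76 6c) = 0f24
m2: inner = H(57 36 36 36 ec) = 79 6c; tag = H(3d 5c 5c 5c 79 6c) = 1224
m3: inner = H(57 36 36 36 25) = b2 6c; tag = H(3d 5c 5c 5c b2 6c) = 4b24 ← matches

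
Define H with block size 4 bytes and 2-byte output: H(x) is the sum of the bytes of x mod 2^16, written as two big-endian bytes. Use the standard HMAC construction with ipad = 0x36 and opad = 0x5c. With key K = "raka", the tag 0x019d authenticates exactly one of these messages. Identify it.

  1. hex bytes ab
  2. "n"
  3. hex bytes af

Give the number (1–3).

Key "raka" = 72 61 6b 61 is exactly B = 4 bytes: K' = 72 61 6b 61.
K' ⊕ ipad = 44 57 5d 57; K' ⊕ opad = 2e 3d 37 3d.
m1: inner = H(44 57 5d 57 ab) = 01 fa; tag = H(2e 3d 37 3d 01 fa) = 01da
m2: inner = H(44 57 5d 57 6e) = 01 bd; tag = H(2e 3d 37 3d 01 bd) = 019d ← matches
m3: inner = H(44 57 5d 57 af) = 01 fe; tag = H(2e 3d 37 3d 01 fe) = 01de

2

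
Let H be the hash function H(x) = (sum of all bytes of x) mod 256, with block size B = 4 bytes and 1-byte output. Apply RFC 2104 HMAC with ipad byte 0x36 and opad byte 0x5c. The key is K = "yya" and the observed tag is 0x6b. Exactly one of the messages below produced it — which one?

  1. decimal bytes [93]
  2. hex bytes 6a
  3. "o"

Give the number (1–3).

1

Key "yya" = 79 79 61 is 3 bytes ≤ B = 4; zero-pad to 4 bytes: K' = 79 79 61 00.
K' ⊕ ipad = 4f 4f 57 36; K' ⊕ opad = 25 25 3d 5c.
m1: inner = H(4f 4f 57 36 5d) = 88; tag = H(25 25 3d 5c 88) = 6b ← matches
m2: inner = H(4f 4f 57 36 6a) = 95; tag = H(25 25 3d 5c 95) = 78
m3: inner = H(4f 4f 57 36 6f) = 9a; tag = H(25 25 3d 5c 9a) = 7d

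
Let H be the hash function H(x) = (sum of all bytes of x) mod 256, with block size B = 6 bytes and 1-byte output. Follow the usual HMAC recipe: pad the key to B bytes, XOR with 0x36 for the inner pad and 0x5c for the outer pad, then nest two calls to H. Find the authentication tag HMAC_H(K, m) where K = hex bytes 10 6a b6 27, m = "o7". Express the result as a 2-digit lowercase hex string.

Key hex bytes 10 6a b6 27 is 4 bytes ≤ B = 6; zero-pad to 6 bytes: K' = 10 6a b6 27 00 00.
K' ⊕ ipad = 26 5c 80 11 36 36.  K' ⊕ opad = 4c 36 ea 7b 5c 5c.
Inner input = (K'⊕ipad) ∥ m = 26 5c 80 11 36 36 ∥ 6f 37.
Inner hash: sum = 38+92+128+17+54+54+111+55 = 549; mod 256 = 37 → 25.
Outer input = (K'⊕opad) ∥ inner = 4c 36 ea 7b 5c 5c ∥ 25.
Outer hash (tag): sum = 76+54+234+123+92+92+37 = 708; mod 256 = 196 → c4.

c4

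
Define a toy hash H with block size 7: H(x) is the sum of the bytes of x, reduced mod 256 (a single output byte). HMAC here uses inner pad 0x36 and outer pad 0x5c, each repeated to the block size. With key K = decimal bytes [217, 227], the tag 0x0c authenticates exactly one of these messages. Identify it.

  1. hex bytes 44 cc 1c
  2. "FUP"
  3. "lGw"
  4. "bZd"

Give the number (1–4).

3

Key decimal bytes [217, 227] = d9 e3 is 2 bytes ≤ B = 7; zero-pad to 7 bytes: K' = d9 e3 00 00 00 00 00.
K' ⊕ ipad = ef d5 36 36 36 36 36; K' ⊕ opad = 85 bf 5c 5c 5c 5c 5c.
m1: inner = H(ef d5 36 36 36 36 36 44 cc 1c) = fe; tag = H(85 bf 5c 5c 5c 5c 5c fe) = 0e
m2: inner = H(ef d5 36 36 36 36 36 46 55 50) = bd; tag = H(85 bf 5c 5c 5c 5c 5c bd) = cd
m3: inner = H(ef d5 36 36 36 36 36 6c 47 77) = fc; tag = H(85 bf 5c 5c 5c 5c 5c fc) = 0c ← matches
m4: inner = H(ef d5 36 36 36 36 36 62 5a 64) = f2; tag = H(85 bf 5c 5c 5c 5c 5c f2) = 02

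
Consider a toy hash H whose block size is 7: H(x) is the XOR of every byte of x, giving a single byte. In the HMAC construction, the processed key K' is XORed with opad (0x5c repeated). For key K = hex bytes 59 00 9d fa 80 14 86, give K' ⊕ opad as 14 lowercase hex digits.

055cc1a6dc48da

Key hex bytes 59 00 9d fa 80 14 86 is exactly B = 7 bytes: K' = 59 00 9d fa 80 14 86.
XOR each byte with 0x5c: 59⊕5c=05, 00⊕5c=5c, 9d⊕5c=c1, fa⊕5c=a6, 80⊕5c=dc, 14⊕5c=48, 86⊕5c=da.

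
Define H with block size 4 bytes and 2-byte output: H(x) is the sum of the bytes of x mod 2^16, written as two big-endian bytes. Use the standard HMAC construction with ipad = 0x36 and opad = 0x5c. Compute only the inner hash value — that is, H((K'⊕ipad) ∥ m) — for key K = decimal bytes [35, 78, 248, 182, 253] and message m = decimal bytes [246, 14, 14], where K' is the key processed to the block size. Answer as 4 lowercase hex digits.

01dd

Key decimal bytes [35, 78, 248, 182, 253] = 23 4e f8 b6 fd is 5 bytes > B = 4, so hash it first: H(key) = 03 1c, then zero-pad to 4 bytes: K' = 03 1c 00 00.
K' ⊕ ipad = 35 2a 36 36.
Inner input = 35 2a 36 36 ∥ f6 0e 0e.
Inner hash: sum = 53+42+54+54+246+14+14 = 477 → 01 dd.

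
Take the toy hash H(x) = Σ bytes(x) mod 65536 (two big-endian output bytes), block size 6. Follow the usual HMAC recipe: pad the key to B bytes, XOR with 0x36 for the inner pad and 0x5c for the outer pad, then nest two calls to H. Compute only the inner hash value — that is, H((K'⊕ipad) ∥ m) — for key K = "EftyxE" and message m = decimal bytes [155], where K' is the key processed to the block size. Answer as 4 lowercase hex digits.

Key "EftyxE" = 45 66 74 79 78 45 is exactly B = 6 bytes: K' = 45 66 74 79 78 45.
K' ⊕ ipad = 73 50 42 4f 4e 73.
Inner input = 73 50 42 4f 4e 73 ∥ 9b.
Inner hash: sum = 115+80+66+79+78+115+155 = 688 → 02 b0.

02b0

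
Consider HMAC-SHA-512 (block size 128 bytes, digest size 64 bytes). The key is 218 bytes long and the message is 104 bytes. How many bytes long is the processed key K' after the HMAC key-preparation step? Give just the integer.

128

Key is 218 > 128 bytes, so it is hashed to 64 bytes then zero-padded to 128: |K'| = 128.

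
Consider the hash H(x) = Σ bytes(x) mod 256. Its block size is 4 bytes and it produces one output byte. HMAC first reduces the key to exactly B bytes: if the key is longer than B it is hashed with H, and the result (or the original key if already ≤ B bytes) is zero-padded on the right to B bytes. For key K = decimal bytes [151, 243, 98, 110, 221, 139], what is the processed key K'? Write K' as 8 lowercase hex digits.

|K| = 6 > B = 4, so first hash the key.
H(K): sum = 151+243+98+110+221+139 = 962; mod 256 = 194 → c2.
Zero-pad H(K) = c2 to 4 bytes: K' = c2 00 00 00.

c2000000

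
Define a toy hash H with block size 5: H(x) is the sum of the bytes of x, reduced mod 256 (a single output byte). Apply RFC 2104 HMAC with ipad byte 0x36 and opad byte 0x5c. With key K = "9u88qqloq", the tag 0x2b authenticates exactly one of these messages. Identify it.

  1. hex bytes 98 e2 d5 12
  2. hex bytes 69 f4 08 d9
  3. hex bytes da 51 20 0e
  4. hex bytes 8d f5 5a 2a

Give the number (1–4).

Key "9u88qqloq" = 39 75 38 38 71 71 6c 6f 71 is 9 bytes > B = 5, so hash it first: H(key) = 4c, then zero-pad to 5 bytes: K' = 4c 00 00 00 00.
K' ⊕ ipad = 7a 36 36 36 36; K' ⊕ opad = 10 5c 5c 5c 5c.
m1: inner = H(7a 36 36 36 36 98 e2 d5 12) = b3; tag = H(10 5c 5c 5c 5c b3) = 33
m2: inner = H(7a 36 36 36 36 69 f4 08 d9) = 90; tag = H(10 5c 5c 5c 5c 90) = 10
m3: inner = H(7a 36 36 36 36 da 51 20 0e) = ab; tag = H(10 5c 5c 5c 5c ab) = 2b ← matches
m4: inner = H(7a 36 36 36 36 8d f5 5a 2a) = 58; tag = H(10 5c 5c 5c 5c 58) = d8

3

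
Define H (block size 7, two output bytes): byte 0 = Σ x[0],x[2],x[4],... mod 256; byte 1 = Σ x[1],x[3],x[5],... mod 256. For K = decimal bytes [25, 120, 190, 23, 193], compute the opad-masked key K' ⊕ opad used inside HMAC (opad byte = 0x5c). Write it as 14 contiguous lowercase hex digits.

Key decimal bytes [25, 120, 190, 23, 193] = 19 78 be 17 c1 is 5 bytes ≤ B = 7; zero-pad to 7 bytes: K' = 19 78 be 17 c1 00 00.
XOR each byte with 0x5c: 19⊕5c=45, 78⊕5c=24, be⊕5c=e2, 17⊕5c=4b, c1⊕5c=9d, 00⊕5c=5c, 00⊕5c=5c.

4524e24b9d5c5c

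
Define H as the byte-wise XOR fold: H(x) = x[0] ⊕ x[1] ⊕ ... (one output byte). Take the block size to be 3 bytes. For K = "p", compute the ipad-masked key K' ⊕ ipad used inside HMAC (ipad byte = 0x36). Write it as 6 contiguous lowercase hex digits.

463636

Key "p" = 70 is 1 byte ≤ B = 3; zero-pad to 3 bytes: K' = 70 00 00.
XOR each byte with 0x36: 70⊕36=46, 00⊕36=36, 00⊕36=36.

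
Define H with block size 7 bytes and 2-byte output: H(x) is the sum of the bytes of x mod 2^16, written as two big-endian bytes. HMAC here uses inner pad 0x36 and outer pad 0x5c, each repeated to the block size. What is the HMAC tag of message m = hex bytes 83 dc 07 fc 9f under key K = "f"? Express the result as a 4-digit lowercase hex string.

02fb

Key "f" = 66 is 1 byte ≤ B = 7; zero-pad to 7 bytes: K' = 66 00 00 00 00 00 00.
K' ⊕ ipad = 50 36 36 36 36 36 36.  K' ⊕ opad = 3a 5c 5c 5c 5c 5c 5c.
Inner input = (K'⊕ipad) ∥ m = 50 36 36 36 36 36 36 ∥ 83 dc 07 fc 9f.
Inner hash: sum = 80+54+54+54+54+54+54+131+220+7+252+159 = 1173 → 04 95.
Outer input = (K'⊕opad) ∥ inner = 3a 5c 5c 5c 5c 5c 5c ∥ 04 95.
Outer hash (tag): sum = 58+92+92+92+92+92+92+4+149 = 763 → 02 fb.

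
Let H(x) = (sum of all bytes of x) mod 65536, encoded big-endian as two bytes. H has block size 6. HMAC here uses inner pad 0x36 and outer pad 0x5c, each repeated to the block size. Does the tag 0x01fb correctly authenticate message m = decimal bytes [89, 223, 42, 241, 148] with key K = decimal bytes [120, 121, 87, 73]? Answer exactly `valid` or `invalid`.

Key decimal bytes [120, 121, 87, 73] = 78 79 57 49 is 4 bytes ≤ B = 6; zero-pad to 6 bytes: K' = 78 79 57 49 00 00.
K' ⊕ ipad = 4e 4f 61 7f 36 36; K' ⊕ opad = 24 25 0b 15 5c 5c.
Inner hash: sum = 78+79+97+127+54+54+89+223+42+241+148 = 1232 → 04 d0.
Outer hash (recomputed tag): sum = 36+37+11+21+92+92+4+208 = 501 → 01 f5.
Recomputed tag = 01f5; claimed = 01fb → mismatch.

invalid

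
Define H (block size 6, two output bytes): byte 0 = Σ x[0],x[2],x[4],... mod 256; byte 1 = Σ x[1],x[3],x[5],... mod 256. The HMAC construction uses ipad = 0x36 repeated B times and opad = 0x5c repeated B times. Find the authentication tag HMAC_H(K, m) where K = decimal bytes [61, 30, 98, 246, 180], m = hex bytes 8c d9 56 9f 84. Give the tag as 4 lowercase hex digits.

Key decimal bytes [61, 30, 98, 246, 180] = 3d 1e 62 f6 b4 is 5 bytes ≤ B = 6; zero-pad to 6 bytes: K' = 3d 1e 62 f6 b4 00.
K' ⊕ ipad = 0b 28 54 c0 82 36.  K' ⊕ opad = 61 42 3e aa e8 5c.
Inner input = (K'⊕ipad) ∥ m = 0b 28 54 c0 82 36 ∥ 8c d9 56 9f 84.
Inner hash: even-index sum = 583 mod 256 = 71; odd-index sum = 662 mod 256 = 150 → 47 96.
Outer input = (K'⊕opad) ∥ inner = 61 42 3e aa e8 5c ∥ 47 96.
Outer hash (tag): even-index sum = 462 mod 256 = 206; odd-index sum = 478 mod 256 = 222 → ce de.

cede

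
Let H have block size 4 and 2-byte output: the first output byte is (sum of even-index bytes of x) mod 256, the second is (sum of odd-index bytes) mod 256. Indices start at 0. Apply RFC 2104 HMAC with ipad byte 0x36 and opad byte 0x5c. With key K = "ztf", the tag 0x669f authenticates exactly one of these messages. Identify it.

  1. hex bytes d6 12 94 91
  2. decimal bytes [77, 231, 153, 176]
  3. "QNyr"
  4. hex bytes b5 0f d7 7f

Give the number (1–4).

1

Key "ztf" = 7a 74 66 is 3 bytes ≤ B = 4; zero-pad to 4 bytes: K' = 7a 74 66 00.
K' ⊕ ipad = 4c 42 50 36; K' ⊕ opad = 26 28 3a 5c.
m1: inner = H(4c 42 50 36 d6 12 94 91) = 06 1b; tag = H(26 28 3a 5c 06 1b) = 669f ← matches
m2: inner = H(4c 42 50 36 4d e7 99 b0) = 82 0f; tag = H(26 28 3a 5c 82 0f) = e293
m3: inner = H(4c 42 50 36 51 4e 79 72) = 66 38; tag = H(26 28 3a 5c 66 38) = c6bc
m4: inner = H(4c 42 50 36 b5 0f d7 7f) = 28 06; tag = H(26 28 3a 5c 28 06) = 888a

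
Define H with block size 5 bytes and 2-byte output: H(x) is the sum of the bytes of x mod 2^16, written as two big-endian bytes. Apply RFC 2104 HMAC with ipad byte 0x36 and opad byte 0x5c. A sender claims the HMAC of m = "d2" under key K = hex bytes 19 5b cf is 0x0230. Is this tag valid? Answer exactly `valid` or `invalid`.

Key hex bytes 19 5b cf is 3 bytes ≤ B = 5; zero-pad to 5 bytes: K' = 19 5b cf 00 00.
K' ⊕ ipad = 2f 6d f9 36 36; K' ⊕ opad = 45 07 93 5c 5c.
Inner hash: sum = 47+109+249+54+54+100+50 = 663 → 02 97.
Outer hash (recomputed tag): sum = 69+7+147+92+92+2+151 = 560 → 02 30.
Recomputed tag = 0230; claimed = 0230 → match.

valid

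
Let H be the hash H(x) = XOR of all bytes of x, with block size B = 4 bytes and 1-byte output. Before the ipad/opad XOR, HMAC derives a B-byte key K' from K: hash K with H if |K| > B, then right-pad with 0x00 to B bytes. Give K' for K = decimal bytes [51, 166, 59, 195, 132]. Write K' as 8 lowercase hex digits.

e9000000

|K| = 5 > B = 4, so first hash the key.
H(K): XOR 33⊕a6⊕3b⊕c3⊕84 = e9.
Zero-pad H(K) = e9 to 4 bytes: K' = e9 00 00 00.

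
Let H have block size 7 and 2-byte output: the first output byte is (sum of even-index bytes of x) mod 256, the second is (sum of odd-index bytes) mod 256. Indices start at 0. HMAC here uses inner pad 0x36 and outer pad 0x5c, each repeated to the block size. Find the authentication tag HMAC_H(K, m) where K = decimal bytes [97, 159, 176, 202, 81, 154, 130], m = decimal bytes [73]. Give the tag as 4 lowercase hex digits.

ae17

Key decimal bytes [97, 159, 176, 202, 81, 154, 130] = 61 9f b0 ca 51 9a 82 is exactly B = 7 bytes: K' = 61 9f b0 ca 51 9a 82.
K' ⊕ ipad = 57 a9 86 fc 67 ac b4.  K' ⊕ opad = 3d c3 ec 96 0d c6 de.
Inner input = (K'⊕ipad) ∥ m = 57 a9 86 fc 67 ac b4 ∥ 49.
Inner hash: even-index sum = 504 mod 256 = 248; odd-index sum = 666 mod 256 = 154 → f8 9a.
Outer input = (K'⊕opad) ∥ inner = 3d c3 ec 96 0d c6 de ∥ f8 9a.
Outer hash (tag): even-index sum = 686 mod 256 = 174; odd-index sum = 791 mod 256 = 23 → ae 17.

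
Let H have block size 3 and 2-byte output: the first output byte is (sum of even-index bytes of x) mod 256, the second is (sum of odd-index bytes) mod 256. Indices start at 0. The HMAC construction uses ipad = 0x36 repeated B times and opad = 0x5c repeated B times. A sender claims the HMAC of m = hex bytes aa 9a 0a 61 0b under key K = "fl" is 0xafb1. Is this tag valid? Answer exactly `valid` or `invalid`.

valid

Key "fl" = 66 6c is 2 bytes ≤ B = 3; zero-pad to 3 bytes: K' = 66 6c 00.
K' ⊕ ipad = 50 5a 36; K' ⊕ opad = 3a 30 5c.
Inner hash: even-index sum = 385 mod 256 = 129; odd-index sum = 281 mod 256 = 25 → 81 19.
Outer hash (recomputed tag): even-index sum = 175 mod 256 = 175; odd-index sum = 177 mod 256 = 177 → af b1.
Recomputed tag = afb1; claimed = afb1 → match.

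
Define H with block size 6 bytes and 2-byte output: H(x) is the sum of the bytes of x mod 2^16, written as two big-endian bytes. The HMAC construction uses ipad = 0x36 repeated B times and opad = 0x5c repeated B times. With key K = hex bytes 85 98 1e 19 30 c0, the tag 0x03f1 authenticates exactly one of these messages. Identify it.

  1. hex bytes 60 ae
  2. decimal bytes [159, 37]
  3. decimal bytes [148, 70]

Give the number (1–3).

Key hex bytes 85 98 1e 19 30 c0 is exactly B = 6 bytes: K' = 85 98 1e 19 30 c0.
K' ⊕ ipad = b3 ae 28 2f 06 f6; K' ⊕ opad = d9 c4 42 45 6c 9c.
m1: inner = H(b3 ae 28 2f 06 f6 60 ae) = 03 c2; tag = H(d9 c4 42 45 6c 9c 03 c2) = 03f1 ← matches
m2: inner = H(b3 ae 28 2f 06 f6 9f 25) = 03 78; tag = H(d9 c4 42 45 6c 9c 03 78) = 03a7
m3: inner = H(b3 ae 28 2f 06 f6 94 46) = 03 8e; tag = H(d9 c4 42 45 6c 9c 03 8e) = 03bd

1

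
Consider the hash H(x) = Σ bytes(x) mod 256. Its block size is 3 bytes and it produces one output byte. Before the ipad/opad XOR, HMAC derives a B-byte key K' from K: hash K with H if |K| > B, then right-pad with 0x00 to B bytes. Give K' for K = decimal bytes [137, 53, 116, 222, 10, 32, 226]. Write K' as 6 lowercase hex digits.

|K| = 7 > B = 3, so first hash the key.
H(K): sum = 137+53+116+222+10+32+226 = 796; mod 256 = 28 → 1c.
Zero-pad H(K) = 1c to 3 bytes: K' = 1c 00 00.

1c0000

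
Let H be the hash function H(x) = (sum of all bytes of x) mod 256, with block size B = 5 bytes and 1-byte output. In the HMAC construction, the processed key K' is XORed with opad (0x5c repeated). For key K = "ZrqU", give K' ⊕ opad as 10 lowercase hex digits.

Key "ZrqU" = 5a 72 71 55 is 4 bytes ≤ B = 5; zero-pad to 5 bytes: K' = 5a 72 71 55 00.
XOR each byte with 0x5c: 5a⊕5c=06, 72⊕5c=2e, 71⊕5c=2d, 55⊕5c=09, 00⊕5c=5c.

062e2d095c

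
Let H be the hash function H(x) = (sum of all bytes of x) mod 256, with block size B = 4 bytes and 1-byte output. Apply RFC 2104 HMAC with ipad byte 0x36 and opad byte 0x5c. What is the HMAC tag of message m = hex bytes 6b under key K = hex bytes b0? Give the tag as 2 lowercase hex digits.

93

Key hex bytes b0 is 1 byte ≤ B = 4; zero-pad to 4 bytes: K' = b0 00 00 00.
K' ⊕ ipad = 86 36 36 36.  K' ⊕ opad = ec 5c 5c 5c.
Inner input = (K'⊕ipad) ∥ m = 86 36 36 36 ∥ 6b.
Inner hash: sum = 134+54+54+54+107 = 403; mod 256 = 147 → 93.
Outer input = (K'⊕opad) ∥ inner = ec 5c 5c 5c ∥ 93.
Outer hash (tag): sum = 236+92+92+92+147 = 659; mod 256 = 147 → 93.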